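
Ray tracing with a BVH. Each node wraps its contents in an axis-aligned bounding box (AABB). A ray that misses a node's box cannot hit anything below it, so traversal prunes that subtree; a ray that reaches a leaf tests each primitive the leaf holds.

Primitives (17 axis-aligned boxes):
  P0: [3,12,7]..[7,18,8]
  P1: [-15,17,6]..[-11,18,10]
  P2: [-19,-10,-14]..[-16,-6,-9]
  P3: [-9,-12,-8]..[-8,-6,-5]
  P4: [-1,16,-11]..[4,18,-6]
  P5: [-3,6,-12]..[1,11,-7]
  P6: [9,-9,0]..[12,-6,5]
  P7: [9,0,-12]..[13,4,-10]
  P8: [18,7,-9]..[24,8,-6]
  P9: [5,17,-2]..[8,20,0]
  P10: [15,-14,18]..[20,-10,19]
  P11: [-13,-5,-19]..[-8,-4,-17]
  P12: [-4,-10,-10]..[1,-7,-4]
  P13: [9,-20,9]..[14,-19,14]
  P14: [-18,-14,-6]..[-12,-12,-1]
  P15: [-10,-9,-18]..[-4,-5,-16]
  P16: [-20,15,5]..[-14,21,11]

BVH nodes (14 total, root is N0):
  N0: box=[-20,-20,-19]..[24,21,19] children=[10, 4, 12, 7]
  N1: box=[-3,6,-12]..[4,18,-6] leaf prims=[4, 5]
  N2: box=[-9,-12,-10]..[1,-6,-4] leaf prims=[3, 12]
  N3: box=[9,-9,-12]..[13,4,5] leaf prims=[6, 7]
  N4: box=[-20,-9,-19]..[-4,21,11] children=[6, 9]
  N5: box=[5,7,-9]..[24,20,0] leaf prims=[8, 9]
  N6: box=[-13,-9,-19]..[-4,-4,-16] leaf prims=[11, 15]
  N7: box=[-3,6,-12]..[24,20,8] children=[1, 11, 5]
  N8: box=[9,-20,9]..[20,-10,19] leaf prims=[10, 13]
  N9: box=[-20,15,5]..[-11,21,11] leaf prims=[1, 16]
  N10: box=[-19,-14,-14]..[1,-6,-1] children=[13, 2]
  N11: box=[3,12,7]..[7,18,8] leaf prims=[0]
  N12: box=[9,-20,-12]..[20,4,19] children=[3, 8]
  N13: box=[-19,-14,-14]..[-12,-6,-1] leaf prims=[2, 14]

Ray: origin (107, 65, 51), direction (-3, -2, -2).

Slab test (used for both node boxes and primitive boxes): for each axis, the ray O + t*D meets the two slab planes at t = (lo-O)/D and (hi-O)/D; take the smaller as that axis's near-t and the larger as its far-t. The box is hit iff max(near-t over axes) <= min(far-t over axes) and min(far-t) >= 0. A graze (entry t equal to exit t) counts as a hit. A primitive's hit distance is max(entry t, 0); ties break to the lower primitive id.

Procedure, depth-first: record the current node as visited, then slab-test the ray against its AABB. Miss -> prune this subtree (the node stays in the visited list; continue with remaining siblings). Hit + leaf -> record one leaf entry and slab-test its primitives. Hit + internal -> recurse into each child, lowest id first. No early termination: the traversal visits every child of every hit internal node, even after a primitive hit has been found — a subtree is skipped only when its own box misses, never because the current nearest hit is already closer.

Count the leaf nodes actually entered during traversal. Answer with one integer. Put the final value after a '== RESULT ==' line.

Traverse from the root:
N0 x:[83/3,127/3] y:[22,85/2] z:[16,35] -> hit [83/3,35], descend [4, 7, 10, 12]
  N4 x:[37,127/3] y:[22,37] z:[20,35] -> miss, prune
  N7 x:[83/3,110/3] y:[45/2,59/2] z:[43/2,63/2] -> hit [83/3,59/2], descend [1, 5, 11]
    N1 x:[103/3,110/3] y:[47/2,59/2] z:[57/2,63/2] -> miss, prune
    N5 x:[83/3,34] y:[45/2,29] z:[51/2,30] -> hit [83/3,29] leaf, test {P8@t=57/2, P9(miss)}
    N11 x:[100/3,104/3] y:[47/2,53/2] z:[43/2,22] -> miss, prune
  N10 x:[106/3,42] y:[71/2,79/2] z:[26,65/2] -> miss, prune
  N12 x:[29,98/3] y:[61/2,85/2] z:[16,63/2] -> hit [61/2,63/2], descend [3, 8]
    N3 x:[94/3,98/3] y:[61/2,37] z:[23,63/2] -> hit [94/3,63/2] leaf, test {P6(miss), P7@t=94/3}
    N8 x:[29,98/3] y:[75/2,85/2] z:[16,21] -> miss, prune

Visited [0, 4, 7, 1, 5, 11, 10, 12, 3, 8]. Tests: 10 box, 2 leaf. Nearest: P8.

== RESULT ==
2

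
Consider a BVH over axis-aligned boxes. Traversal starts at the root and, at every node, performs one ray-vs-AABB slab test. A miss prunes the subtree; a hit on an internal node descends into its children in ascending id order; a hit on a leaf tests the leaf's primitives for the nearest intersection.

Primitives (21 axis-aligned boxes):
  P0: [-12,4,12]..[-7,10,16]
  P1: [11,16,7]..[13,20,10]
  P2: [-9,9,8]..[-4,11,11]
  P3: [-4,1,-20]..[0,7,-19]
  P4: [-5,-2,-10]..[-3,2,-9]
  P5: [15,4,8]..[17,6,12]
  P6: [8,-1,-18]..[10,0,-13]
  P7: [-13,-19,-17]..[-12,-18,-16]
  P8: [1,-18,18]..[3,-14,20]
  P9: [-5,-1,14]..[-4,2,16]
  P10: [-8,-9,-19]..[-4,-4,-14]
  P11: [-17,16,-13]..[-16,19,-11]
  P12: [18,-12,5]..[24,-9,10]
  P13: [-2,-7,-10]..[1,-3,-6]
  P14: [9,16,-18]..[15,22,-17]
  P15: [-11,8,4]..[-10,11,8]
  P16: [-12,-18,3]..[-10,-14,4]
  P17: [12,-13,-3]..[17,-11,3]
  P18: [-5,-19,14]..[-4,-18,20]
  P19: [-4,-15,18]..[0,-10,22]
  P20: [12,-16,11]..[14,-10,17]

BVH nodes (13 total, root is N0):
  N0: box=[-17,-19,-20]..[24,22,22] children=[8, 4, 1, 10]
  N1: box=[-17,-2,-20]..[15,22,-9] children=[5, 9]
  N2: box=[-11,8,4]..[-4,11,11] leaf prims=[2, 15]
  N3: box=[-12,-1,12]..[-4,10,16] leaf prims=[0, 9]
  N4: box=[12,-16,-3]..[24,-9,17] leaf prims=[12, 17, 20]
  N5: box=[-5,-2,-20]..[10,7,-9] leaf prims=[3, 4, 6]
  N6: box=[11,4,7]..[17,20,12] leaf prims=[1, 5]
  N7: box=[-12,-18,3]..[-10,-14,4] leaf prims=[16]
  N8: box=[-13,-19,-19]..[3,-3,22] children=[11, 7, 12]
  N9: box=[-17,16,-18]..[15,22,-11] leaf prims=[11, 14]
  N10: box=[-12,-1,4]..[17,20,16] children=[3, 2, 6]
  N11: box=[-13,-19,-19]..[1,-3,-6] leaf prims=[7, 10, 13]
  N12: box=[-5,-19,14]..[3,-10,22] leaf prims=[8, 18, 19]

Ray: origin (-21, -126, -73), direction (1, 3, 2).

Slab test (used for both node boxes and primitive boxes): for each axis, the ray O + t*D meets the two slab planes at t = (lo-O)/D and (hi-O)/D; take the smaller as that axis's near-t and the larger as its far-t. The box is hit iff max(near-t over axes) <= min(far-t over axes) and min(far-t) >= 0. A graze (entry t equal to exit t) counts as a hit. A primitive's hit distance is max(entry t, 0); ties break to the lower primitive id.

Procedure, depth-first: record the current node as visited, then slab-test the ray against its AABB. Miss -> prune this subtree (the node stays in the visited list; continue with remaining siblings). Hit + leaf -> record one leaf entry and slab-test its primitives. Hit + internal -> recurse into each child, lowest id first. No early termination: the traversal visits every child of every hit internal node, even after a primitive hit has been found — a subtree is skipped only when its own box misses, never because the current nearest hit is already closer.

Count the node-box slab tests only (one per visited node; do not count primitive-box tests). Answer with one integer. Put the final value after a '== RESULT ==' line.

Walk:
N0 x:[4,45] y:[107/3,148/3] z:[53/2,95/2] -> hit [107/3,45], descend [1, 4, 8, 10]
  N1 x:[4,36] y:[124/3,148/3] z:[53/2,32] -> miss, prune
  N4 x:[33,45] y:[110/3,39] z:[35,45] -> hit [110/3,39] leaf, test {P12@t=39, P17@t=113/3, P20(miss)}
  N8 x:[8,24] y:[107/3,41] z:[27,95/2] -> miss, prune
  N10 x:[9,38] y:[125/3,146/3] z:[77/2,89/2] -> miss, prune

order=[0, 1, 4, 8, 10]  |boxes|=5  |leaves|=1  hit=P17

== RESULT ==
5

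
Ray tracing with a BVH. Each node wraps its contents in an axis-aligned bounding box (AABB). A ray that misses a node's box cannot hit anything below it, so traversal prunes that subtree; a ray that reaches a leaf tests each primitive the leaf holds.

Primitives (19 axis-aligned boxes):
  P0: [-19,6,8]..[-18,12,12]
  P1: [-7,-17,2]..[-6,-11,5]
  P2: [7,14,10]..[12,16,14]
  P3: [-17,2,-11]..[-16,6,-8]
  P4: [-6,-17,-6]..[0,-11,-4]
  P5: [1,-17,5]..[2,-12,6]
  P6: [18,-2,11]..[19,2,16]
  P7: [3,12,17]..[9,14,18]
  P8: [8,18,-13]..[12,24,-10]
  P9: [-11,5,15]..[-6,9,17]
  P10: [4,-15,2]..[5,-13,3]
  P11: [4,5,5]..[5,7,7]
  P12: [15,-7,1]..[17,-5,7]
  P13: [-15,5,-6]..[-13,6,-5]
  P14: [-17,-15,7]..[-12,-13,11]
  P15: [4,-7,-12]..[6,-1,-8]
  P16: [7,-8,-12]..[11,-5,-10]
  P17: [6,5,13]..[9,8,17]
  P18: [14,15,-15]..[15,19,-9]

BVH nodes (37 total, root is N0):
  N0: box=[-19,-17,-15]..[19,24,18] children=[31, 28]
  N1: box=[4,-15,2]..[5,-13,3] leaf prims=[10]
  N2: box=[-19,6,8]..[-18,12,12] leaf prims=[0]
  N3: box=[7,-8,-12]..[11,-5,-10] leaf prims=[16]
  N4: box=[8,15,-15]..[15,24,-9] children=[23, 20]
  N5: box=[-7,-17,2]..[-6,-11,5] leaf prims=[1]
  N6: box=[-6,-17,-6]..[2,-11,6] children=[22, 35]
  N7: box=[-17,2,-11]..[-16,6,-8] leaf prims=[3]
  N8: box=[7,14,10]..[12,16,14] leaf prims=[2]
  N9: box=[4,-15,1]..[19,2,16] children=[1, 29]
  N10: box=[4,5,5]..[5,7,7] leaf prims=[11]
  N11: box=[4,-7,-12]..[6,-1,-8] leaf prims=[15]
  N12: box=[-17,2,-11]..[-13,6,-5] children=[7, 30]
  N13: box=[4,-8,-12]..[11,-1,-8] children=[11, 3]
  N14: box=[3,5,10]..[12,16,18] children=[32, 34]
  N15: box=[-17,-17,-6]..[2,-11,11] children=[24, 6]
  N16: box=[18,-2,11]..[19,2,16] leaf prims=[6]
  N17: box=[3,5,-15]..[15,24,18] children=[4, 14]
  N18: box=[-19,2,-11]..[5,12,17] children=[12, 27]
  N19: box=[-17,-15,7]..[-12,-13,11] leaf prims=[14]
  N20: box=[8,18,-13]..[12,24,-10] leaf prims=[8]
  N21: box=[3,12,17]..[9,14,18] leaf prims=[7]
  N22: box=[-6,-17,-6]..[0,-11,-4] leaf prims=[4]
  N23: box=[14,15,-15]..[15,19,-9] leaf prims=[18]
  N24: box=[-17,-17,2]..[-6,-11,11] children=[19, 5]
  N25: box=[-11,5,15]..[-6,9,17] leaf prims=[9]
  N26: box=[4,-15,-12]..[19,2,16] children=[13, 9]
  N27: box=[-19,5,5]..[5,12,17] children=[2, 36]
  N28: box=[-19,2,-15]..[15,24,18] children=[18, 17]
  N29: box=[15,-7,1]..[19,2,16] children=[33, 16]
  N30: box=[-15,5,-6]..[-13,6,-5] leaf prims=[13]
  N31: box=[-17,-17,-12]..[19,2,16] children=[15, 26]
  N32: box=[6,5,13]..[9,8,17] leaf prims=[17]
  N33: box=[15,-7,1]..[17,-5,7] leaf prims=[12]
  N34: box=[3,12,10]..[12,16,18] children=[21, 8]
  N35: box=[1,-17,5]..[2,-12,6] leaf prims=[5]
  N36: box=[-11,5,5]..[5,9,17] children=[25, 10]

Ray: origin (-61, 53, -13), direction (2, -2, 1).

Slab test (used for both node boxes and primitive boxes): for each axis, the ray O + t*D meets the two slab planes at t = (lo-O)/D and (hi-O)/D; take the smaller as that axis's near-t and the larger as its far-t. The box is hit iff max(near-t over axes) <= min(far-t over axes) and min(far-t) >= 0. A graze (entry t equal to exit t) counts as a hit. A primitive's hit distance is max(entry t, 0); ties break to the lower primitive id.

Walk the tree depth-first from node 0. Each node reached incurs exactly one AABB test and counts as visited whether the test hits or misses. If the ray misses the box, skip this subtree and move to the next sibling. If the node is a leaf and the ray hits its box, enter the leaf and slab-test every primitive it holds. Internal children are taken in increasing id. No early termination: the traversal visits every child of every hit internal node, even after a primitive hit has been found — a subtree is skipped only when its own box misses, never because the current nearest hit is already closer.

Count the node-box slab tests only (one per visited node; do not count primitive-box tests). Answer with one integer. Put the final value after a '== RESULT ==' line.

Walk:
N0 x:[21,40] y:[29/2,35] z:[-2,31] -> hit [21,31], descend [28, 31]
  N28 x:[21,38] y:[29/2,51/2] z:[-2,31] -> hit [21,51/2], descend [17, 18]
    N17 x:[32,38] y:[29/2,24] z:[-2,31] -> miss, prune
    N18 x:[21,33] y:[41/2,51/2] z:[2,30] -> hit [21,51/2], descend [12, 27]
      N12 x:[22,24] y:[47/2,51/2] z:[2,8] -> miss, prune
      N27 x:[21,33] y:[41/2,24] z:[18,30] -> hit [21,24], descend [2, 36]
        N2 x:[21,43/2] y:[41/2,47/2] z:[21,25] -> hit [21,43/2] leaf, test {P0@t=21}
        N36 x:[25,33] y:[22,24] z:[18,30] -> miss, prune
  N31 x:[22,40] y:[51/2,35] z:[1,29] -> hit [51/2,29], descend [15, 26]
    N15 x:[22,63/2] y:[32,35] z:[7,24] -> miss, prune
    N26 x:[65/2,40] y:[51/2,34] z:[1,29] -> miss, prune

order=[0, 28, 17, 18, 12, 27, 2, 36, 31, 15, 26]  |boxes|=11  |leaves|=1  hit=P0

== RESULT ==
11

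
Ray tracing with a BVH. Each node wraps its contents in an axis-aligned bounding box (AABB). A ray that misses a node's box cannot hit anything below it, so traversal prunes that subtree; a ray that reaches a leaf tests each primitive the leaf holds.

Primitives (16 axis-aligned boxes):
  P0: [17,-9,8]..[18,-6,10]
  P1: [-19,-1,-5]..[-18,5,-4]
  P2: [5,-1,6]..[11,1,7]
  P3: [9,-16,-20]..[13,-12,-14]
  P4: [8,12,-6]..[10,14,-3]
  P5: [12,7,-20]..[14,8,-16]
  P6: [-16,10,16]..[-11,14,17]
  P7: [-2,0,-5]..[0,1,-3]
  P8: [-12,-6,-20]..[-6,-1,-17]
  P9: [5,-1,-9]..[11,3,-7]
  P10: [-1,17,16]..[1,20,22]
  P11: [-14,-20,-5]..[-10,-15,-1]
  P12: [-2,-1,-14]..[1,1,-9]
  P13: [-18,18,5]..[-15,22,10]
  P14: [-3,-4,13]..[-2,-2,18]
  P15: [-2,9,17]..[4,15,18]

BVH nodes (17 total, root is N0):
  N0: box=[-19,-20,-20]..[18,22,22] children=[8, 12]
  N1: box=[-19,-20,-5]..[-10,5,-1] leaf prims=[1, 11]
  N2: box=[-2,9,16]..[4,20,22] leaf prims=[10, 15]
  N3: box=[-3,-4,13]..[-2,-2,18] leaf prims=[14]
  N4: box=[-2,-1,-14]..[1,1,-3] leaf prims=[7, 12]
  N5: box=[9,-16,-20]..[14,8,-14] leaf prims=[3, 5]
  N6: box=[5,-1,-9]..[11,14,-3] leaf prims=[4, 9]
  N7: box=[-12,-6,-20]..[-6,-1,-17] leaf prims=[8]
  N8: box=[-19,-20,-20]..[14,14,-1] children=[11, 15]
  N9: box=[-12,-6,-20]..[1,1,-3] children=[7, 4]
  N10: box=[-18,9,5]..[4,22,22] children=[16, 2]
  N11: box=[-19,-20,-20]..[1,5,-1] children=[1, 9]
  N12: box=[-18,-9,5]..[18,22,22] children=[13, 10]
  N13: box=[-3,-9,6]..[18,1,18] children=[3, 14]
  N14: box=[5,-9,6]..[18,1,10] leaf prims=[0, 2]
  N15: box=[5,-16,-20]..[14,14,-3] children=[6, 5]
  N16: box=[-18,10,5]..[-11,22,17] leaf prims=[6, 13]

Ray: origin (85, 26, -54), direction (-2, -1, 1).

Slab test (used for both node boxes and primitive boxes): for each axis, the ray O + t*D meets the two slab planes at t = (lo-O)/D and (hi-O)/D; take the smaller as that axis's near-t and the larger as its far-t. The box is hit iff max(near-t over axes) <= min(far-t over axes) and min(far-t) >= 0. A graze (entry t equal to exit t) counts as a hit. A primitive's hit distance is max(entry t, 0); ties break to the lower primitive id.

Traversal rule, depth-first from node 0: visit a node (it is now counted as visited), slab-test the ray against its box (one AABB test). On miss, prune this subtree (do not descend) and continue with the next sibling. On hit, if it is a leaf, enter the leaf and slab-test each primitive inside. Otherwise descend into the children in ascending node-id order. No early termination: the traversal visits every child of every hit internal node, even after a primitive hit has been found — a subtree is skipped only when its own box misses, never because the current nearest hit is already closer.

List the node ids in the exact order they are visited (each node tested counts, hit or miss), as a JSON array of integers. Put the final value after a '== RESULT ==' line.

Traverse from the root:
N0 x:[67/2,52] y:[4,46] z:[34,76] -> hit [34,46], descend [8, 12]
  N8 x:[71/2,52] y:[12,46] z:[34,53] -> hit [71/2,46], descend [11, 15]
    N11 x:[42,52] y:[21,46] z:[34,53] -> hit [42,46], descend [1, 9]
      N1 x:[95/2,52] y:[21,46] z:[49,53] -> miss, prune
      N9 x:[42,97/2] y:[25,32] z:[34,51] -> miss, prune
    N15 x:[71/2,40] y:[12,42] z:[34,51] -> hit [71/2,40], descend [5, 6]
      N5 x:[71/2,38] y:[18,42] z:[34,40] -> hit [71/2,38] leaf, test {P3@t=38, P5(miss)}
      N6 x:[37,40] y:[12,27] z:[45,51] -> miss, prune
  N12 x:[67/2,103/2] y:[4,35] z:[59,76] -> miss, prune

9 AABB tests over nodes [0, 8, 11, 1, 9, 15, 5, 6, 12]; 1 leaf entered; closest P3.

== RESULT ==
[0, 8, 11, 1, 9, 15, 5, 6, 12]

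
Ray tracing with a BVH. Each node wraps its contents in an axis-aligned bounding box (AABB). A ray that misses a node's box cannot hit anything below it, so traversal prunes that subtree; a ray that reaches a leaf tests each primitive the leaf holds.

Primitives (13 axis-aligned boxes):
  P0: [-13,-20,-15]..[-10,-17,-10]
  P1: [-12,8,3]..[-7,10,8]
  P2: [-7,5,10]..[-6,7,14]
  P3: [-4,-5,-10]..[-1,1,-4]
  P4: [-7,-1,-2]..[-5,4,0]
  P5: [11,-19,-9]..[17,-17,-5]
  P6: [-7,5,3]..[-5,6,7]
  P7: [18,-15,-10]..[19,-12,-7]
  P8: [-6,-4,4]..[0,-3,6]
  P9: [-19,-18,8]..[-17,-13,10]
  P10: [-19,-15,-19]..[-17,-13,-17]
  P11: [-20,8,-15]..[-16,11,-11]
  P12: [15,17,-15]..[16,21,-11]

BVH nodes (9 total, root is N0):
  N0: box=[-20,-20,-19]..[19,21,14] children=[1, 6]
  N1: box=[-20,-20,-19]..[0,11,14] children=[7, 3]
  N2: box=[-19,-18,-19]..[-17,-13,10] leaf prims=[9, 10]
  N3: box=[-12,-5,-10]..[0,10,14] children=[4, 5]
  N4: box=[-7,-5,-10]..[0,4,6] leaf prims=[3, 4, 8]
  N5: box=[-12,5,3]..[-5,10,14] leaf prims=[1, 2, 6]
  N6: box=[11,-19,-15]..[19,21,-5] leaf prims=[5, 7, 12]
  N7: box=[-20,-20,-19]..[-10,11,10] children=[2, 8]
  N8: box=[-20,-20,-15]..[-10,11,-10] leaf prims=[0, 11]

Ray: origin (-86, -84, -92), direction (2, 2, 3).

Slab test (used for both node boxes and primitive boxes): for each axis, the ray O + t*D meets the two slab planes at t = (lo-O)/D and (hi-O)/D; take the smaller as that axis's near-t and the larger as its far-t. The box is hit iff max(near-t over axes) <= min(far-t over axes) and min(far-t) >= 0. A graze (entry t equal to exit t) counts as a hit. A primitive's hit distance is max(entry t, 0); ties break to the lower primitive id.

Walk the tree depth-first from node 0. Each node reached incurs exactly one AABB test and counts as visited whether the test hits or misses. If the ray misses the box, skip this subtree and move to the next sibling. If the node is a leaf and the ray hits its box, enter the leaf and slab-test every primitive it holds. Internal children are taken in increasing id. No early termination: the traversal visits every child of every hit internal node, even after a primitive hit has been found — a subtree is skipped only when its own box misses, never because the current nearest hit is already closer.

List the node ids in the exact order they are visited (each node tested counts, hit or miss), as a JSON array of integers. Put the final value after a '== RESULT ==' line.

Trace the traversal:
N0 x:[33,105/2] y:[32,105/2] z:[73/3,106/3] -> hit [33,106/3], descend [1, 6]
  N1 x:[33,43] y:[32,95/2] z:[73/3,106/3] -> hit [33,106/3], descend [3, 7]
    N3 x:[37,43] y:[79/2,47] z:[82/3,106/3] -> miss, prune
    N7 x:[33,38] y:[32,95/2] z:[73/3,34] -> hit [33,34], descend [2, 8]
      N2 x:[67/2,69/2] y:[33,71/2] z:[73/3,34] -> hit [67/2,34] leaf, test {P9@t=67/2, P10(miss)}
      N8 x:[33,38] y:[32,95/2] z:[77/3,82/3] -> miss, prune
  N6 x:[97/2,105/2] y:[65/2,105/2] z:[77/3,29] -> miss, prune

7 AABB tests over nodes [0, 1, 3, 7, 2, 8, 6]; 1 leaf entered; closest P9.

== RESULT ==
[0, 1, 3, 7, 2, 8, 6]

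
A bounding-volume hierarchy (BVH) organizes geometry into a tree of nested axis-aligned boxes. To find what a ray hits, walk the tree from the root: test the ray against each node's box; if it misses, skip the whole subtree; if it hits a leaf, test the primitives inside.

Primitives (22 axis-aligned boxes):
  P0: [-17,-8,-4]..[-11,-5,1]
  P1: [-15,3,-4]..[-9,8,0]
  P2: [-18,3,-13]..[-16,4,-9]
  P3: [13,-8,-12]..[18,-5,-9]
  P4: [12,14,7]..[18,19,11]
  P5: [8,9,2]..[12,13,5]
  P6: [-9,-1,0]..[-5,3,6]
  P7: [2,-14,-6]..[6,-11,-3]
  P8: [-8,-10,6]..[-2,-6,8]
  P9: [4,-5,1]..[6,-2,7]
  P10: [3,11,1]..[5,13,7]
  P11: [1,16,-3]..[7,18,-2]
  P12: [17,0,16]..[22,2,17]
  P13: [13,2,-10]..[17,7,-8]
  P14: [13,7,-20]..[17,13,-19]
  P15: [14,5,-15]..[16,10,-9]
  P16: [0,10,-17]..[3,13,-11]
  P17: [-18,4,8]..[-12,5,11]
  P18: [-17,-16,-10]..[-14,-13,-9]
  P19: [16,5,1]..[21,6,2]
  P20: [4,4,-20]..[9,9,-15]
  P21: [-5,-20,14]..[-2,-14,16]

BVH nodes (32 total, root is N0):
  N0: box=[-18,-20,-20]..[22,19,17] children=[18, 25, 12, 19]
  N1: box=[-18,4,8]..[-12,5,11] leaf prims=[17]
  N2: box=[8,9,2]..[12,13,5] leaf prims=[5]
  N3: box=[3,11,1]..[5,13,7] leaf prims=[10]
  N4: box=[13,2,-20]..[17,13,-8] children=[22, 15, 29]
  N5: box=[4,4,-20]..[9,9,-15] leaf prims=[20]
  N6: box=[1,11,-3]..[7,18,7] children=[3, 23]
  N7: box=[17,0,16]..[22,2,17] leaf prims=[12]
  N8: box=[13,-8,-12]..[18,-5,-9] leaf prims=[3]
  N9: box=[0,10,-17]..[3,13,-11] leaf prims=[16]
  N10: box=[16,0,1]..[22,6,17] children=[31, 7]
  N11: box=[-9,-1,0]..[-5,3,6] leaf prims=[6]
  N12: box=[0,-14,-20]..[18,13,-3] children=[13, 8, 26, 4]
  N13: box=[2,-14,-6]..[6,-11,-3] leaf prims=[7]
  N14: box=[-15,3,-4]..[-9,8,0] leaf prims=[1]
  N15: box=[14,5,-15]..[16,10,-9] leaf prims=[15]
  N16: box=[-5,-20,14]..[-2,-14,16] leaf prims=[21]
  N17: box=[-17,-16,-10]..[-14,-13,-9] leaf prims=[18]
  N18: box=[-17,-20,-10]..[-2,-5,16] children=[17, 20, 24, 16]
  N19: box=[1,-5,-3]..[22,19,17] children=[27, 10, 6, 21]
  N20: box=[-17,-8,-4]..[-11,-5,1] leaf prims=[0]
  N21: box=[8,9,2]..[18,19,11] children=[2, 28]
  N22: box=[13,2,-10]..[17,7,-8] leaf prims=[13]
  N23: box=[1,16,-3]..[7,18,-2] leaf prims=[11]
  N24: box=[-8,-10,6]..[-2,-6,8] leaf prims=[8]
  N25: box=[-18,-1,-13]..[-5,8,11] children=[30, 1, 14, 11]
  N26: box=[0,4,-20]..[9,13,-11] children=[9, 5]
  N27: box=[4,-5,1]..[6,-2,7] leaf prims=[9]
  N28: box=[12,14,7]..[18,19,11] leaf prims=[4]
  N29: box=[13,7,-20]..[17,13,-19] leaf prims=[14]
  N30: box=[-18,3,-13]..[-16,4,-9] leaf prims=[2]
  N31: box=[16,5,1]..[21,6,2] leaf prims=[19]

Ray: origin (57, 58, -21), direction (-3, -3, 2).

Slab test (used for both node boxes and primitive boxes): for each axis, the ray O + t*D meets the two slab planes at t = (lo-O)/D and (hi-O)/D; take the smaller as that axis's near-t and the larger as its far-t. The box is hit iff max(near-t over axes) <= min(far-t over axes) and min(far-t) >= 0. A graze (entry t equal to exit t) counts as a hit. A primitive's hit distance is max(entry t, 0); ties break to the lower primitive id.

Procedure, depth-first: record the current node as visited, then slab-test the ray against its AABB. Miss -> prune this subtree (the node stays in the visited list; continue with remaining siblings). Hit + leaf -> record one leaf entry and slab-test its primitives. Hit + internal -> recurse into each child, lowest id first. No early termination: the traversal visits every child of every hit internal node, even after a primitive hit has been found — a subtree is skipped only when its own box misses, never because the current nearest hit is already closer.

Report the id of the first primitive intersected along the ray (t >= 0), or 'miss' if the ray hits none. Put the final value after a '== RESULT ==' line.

Trace the traversal:
N0 x:[35/3,25] y:[13,26] z:[1/2,19] -> hit [13,19], descend [12, 18, 19, 25]
  N12 x:[13,19] y:[15,24] z:[1/2,9] -> miss, prune
  N18 x:[59/3,74/3] y:[21,26] z:[11/2,37/2] -> miss, prune
  N19 x:[35/3,56/3] y:[13,21] z:[9,19] -> hit [13,56/3], descend [6, 10, 21, 27]
    N6 x:[50/3,56/3] y:[40/3,47/3] z:[9,14] -> miss, prune
    N10 x:[35/3,41/3] y:[52/3,58/3] z:[11,19] -> miss, prune
    N21 x:[13,49/3] y:[13,49/3] z:[23/2,16] -> hit [13,16], descend [2, 28]
      N2 x:[15,49/3] y:[15,49/3] z:[23/2,13] -> miss, prune
      N28 x:[13,15] y:[13,44/3] z:[14,16] -> hit [14,44/3] leaf, test {P4@t=14}
    N27 x:[17,53/3] y:[20,21] z:[11,14] -> miss, prune
  N25 x:[62/3,25] y:[50/3,59/3] z:[4,16] -> miss, prune

11 AABB tests over nodes [0, 12, 18, 19, 6, 10, 21, 2, 28, 27, 25]; 1 leaf entered; closest P4.

== RESULT ==
4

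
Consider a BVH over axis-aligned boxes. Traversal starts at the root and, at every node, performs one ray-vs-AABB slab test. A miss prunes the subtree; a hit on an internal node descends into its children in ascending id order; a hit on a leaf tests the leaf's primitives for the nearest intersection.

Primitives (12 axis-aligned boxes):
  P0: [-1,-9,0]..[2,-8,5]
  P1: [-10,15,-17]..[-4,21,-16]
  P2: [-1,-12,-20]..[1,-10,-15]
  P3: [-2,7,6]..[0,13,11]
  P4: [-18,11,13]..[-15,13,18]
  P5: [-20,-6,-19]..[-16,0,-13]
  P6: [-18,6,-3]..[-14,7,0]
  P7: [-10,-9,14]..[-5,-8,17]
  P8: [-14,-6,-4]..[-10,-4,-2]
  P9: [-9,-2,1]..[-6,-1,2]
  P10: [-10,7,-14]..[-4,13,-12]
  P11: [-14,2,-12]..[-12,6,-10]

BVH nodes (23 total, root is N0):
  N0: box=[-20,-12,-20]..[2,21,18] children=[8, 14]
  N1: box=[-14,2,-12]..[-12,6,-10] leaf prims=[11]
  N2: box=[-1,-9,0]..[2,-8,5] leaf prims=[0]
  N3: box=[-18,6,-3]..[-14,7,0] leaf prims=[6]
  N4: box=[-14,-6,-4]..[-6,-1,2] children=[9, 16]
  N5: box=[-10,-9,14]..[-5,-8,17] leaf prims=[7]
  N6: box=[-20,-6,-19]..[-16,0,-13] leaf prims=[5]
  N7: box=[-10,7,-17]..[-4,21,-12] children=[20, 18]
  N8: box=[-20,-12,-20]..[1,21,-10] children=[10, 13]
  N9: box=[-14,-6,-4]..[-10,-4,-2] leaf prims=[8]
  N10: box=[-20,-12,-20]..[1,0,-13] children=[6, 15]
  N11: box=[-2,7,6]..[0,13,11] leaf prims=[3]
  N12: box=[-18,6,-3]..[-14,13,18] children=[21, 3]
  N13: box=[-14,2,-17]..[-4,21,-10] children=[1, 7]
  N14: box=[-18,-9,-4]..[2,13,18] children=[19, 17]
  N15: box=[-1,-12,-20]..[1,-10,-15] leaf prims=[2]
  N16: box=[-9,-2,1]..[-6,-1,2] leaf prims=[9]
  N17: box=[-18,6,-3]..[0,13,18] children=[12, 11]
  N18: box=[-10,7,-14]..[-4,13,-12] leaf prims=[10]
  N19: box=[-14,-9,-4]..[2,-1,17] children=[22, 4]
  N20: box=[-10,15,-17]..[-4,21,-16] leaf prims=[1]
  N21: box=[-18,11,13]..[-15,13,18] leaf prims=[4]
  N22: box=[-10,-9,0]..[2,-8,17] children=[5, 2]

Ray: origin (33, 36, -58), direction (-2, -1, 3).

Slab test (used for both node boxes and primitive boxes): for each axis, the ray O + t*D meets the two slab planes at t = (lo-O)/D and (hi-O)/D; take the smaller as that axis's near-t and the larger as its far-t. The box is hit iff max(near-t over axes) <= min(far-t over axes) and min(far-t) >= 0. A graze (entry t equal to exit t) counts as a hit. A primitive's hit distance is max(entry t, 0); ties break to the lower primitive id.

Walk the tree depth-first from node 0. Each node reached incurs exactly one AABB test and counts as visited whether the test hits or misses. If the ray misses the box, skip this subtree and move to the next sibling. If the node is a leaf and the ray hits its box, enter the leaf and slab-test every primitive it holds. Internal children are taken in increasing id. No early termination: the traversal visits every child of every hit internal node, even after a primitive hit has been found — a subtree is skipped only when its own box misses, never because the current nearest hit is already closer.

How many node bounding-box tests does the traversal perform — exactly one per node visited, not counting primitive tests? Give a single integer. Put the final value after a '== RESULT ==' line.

Trace the traversal:
N0 x:[31/2,53/2] y:[15,48] z:[38/3,76/3] -> hit [31/2,76/3], descend [8, 14]
  N8 x:[16,53/2] y:[15,48] z:[38/3,16] -> hit [16,16], descend [10, 13]
    N10 x:[16,53/2] y:[36,48] z:[38/3,15] -> miss, prune
    N13 x:[37/2,47/2] y:[15,34] z:[41/3,16] -> miss, prune
  N14 x:[31/2,51/2] y:[23,45] z:[18,76/3] -> hit [23,76/3], descend [17, 19]
    N17 x:[33/2,51/2] y:[23,30] z:[55/3,76/3] -> hit [23,76/3], descend [11, 12]
      N11 x:[33/2,35/2] y:[23,29] z:[64/3,23] -> miss, prune
      N12 x:[47/2,51/2] y:[23,30] z:[55/3,76/3] -> hit [47/2,76/3], descend [3, 21]
        N3 x:[47/2,51/2] y:[29,30] z:[55/3,58/3] -> miss, prune
        N21 x:[24,51/2] y:[23,25] z:[71/3,76/3] -> hit [24,25] leaf, test {P4@t=24}
    N19 x:[31/2,47/2] y:[37,45] z:[18,25] -> miss, prune

order=[0, 8, 10, 13, 14, 17, 11, 12, 3, 21, 19]  |boxes|=11  |leaves|=1  hit=P4

== RESULT ==
11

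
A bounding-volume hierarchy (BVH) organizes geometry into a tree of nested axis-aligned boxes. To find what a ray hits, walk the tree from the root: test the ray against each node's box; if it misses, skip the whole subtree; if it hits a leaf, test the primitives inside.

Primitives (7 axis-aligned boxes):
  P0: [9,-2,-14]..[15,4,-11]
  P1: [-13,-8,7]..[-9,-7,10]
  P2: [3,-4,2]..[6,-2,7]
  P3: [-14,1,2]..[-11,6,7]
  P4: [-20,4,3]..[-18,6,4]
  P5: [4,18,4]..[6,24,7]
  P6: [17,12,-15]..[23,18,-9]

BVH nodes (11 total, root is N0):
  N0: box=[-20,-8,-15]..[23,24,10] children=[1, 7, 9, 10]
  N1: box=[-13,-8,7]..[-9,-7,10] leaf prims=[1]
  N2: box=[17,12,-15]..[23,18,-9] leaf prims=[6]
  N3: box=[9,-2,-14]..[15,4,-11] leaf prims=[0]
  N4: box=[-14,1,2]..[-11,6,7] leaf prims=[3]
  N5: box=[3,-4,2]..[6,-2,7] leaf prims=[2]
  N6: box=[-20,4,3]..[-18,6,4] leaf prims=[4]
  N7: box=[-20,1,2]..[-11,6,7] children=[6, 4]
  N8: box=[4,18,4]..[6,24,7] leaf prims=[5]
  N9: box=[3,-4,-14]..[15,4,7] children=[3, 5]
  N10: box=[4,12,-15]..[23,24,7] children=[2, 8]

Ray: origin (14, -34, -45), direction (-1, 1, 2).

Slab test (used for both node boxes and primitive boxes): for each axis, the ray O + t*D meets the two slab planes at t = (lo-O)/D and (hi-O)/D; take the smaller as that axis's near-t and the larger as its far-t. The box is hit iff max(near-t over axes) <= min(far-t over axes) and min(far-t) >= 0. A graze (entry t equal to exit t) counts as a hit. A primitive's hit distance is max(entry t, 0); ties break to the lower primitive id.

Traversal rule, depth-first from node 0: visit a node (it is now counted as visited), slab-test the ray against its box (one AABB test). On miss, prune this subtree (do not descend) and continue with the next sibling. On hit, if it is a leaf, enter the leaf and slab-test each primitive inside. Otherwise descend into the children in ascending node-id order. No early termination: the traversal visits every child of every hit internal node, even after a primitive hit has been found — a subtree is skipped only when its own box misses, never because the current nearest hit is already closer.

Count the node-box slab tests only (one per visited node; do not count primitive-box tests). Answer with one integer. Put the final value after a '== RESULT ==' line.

Walk:
N0 x:[-9,34] y:[26,58] z:[15,55/2] -> hit [26,55/2], descend [1, 7, 9, 10]
  N1 x:[23,27] y:[26,27] z:[26,55/2] -> hit [26,27] leaf, test {P1@t=26}
  N7 x:[25,34] y:[35,40] z:[47/2,26] -> miss, prune
  N9 x:[-1,11] y:[30,38] z:[31/2,26] -> miss, prune
  N10 x:[-9,10] y:[46,58] z:[15,26] -> miss, prune

Summary -> nodes [0, 1, 7, 9, 10]; box-tests=5; leaf-entries=1; first=P1

== RESULT ==
5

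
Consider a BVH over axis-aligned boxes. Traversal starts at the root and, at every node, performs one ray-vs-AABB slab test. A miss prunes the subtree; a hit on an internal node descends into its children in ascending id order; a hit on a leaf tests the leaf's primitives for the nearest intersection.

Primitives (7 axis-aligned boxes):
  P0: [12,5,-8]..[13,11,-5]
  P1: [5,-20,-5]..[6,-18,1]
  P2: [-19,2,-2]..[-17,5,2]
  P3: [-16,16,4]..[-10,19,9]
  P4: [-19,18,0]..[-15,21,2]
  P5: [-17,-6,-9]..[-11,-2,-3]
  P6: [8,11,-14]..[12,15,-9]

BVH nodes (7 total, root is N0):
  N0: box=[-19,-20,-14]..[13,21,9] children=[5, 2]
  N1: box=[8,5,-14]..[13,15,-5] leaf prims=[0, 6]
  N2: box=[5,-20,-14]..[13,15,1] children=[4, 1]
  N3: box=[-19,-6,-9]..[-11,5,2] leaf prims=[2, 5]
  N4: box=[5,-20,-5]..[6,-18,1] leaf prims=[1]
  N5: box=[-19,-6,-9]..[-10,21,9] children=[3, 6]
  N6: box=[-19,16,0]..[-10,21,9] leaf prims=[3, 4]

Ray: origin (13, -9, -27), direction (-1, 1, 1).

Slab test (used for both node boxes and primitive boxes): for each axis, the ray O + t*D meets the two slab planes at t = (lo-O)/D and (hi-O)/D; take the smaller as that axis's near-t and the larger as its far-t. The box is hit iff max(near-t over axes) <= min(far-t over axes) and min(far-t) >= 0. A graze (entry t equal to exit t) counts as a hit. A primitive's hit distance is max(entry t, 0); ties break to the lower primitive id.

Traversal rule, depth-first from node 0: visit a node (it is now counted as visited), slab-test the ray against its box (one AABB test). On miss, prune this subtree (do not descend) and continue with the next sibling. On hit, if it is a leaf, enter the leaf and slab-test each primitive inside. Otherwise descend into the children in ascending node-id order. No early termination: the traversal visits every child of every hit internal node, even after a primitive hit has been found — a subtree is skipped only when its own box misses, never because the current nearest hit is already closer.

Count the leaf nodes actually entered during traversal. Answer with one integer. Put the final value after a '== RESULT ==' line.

Traverse from the root:
N0 x:[0,32] y:[-11,30] z:[13,36] -> hit [13,30], descend [2, 5]
  N2 x:[0,8] y:[-11,24] z:[13,28] -> miss, prune
  N5 x:[23,32] y:[3,30] z:[18,36] -> hit [23,30], descend [3, 6]
    N3 x:[24,32] y:[3,14] z:[18,29] -> miss, prune
    N6 x:[23,32] y:[25,30] z:[27,36] -> hit [27,30] leaf, test {P3(miss), P4@t=28}

5 AABB tests over nodes [0, 2, 5, 3, 6]; 1 leaf entered; closest P4.

== RESULT ==
1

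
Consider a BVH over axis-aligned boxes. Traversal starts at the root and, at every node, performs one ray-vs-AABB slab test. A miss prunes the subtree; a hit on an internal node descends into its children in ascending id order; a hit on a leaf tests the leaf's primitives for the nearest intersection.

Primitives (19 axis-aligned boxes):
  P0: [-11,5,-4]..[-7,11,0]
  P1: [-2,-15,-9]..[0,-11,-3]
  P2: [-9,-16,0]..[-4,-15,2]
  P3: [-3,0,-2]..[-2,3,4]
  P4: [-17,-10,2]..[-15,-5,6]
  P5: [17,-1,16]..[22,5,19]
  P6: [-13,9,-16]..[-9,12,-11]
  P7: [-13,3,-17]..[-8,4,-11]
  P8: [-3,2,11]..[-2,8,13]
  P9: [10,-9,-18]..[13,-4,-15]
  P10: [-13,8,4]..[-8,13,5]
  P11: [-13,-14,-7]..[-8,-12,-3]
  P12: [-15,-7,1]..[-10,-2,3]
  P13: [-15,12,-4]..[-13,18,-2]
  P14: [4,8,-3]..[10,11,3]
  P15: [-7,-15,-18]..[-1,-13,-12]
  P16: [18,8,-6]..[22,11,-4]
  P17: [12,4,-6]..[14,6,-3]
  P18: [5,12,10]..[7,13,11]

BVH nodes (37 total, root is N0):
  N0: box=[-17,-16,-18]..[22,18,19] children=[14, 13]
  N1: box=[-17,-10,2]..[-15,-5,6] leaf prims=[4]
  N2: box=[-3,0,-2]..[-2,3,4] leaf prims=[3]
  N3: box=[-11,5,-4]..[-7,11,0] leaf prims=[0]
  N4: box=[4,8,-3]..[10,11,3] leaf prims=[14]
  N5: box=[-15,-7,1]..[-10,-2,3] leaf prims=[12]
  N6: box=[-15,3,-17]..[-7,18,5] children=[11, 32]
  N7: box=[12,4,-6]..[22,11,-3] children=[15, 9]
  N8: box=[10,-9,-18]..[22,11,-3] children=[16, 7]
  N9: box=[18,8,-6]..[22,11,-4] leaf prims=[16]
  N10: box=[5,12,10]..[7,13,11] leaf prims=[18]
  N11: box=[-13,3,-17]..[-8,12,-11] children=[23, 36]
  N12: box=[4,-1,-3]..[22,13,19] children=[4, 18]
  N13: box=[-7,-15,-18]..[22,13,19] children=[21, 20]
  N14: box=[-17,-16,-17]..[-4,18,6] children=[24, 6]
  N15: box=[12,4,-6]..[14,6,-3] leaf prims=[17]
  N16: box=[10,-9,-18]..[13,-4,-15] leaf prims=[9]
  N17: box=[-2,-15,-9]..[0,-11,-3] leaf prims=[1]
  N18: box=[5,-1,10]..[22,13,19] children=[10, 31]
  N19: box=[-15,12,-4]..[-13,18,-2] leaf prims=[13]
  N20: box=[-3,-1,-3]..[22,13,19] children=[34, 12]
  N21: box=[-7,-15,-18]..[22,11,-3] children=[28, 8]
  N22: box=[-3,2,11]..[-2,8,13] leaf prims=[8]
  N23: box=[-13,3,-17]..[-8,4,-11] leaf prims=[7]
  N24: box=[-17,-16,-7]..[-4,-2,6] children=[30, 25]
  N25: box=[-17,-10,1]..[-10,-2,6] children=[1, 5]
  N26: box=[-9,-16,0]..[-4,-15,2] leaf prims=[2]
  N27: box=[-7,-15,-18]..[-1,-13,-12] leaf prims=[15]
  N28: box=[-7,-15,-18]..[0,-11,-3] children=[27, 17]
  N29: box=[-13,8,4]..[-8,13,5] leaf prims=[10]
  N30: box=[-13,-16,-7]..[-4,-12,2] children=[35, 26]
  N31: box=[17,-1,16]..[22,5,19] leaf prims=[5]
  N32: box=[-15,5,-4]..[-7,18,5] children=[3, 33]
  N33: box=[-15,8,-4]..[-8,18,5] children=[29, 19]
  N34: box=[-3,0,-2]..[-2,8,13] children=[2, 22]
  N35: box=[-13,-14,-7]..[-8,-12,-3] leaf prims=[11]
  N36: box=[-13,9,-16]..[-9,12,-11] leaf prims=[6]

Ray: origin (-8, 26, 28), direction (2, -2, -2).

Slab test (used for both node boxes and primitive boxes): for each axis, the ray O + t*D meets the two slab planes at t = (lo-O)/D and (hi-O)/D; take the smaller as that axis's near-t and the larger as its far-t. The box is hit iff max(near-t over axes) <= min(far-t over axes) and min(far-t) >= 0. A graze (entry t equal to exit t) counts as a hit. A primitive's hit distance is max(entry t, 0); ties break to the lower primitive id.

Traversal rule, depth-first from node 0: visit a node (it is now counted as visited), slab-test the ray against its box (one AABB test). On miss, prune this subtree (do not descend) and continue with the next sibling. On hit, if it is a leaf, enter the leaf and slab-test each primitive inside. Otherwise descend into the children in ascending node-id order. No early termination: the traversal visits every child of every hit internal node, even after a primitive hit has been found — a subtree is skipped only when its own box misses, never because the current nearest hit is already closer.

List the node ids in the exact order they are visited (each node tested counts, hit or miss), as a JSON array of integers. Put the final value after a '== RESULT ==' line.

Trace the traversal:
N0 x:[-9/2,15] y:[4,21] z:[9/2,23] -> hit [9/2,15], descend [13, 14]
  N13 x:[1/2,15] y:[13/2,41/2] z:[9/2,23] -> hit [13/2,15], descend [20, 21]
    N20 x:[5/2,15] y:[13/2,27/2] z:[9/2,31/2] -> hit [13/2,27/2], descend [12, 34]
      N12 x:[6,15] y:[13/2,27/2] z:[9/2,31/2] -> hit [13/2,27/2], descend [4, 18]
        N4 x:[6,9] y:[15/2,9] z:[25/2,31/2] -> miss, prune
        N18 x:[13/2,15] y:[13/2,27/2] z:[9/2,9] -> hit [13/2,9], descend [10, 31]
          N10 x:[13/2,15/2] y:[13/2,7] z:[17/2,9] -> miss, prune
          N31 x:[25/2,15] y:[21/2,27/2] z:[9/2,6] -> miss, prune
      N34 x:[5/2,3] y:[9,13] z:[15/2,15] -> miss, prune
    N21 x:[1/2,15] y:[15/2,41/2] z:[31/2,23] -> miss, prune
  N14 x:[-9/2,2] y:[4,21] z:[11,45/2] -> miss, prune

order=[0, 13, 20, 12, 4, 18, 10, 31, 34, 21, 14]  |boxes|=11  |leaves|=0  hit=miss

== RESULT ==
[0, 13, 20, 12, 4, 18, 10, 31, 34, 21, 14]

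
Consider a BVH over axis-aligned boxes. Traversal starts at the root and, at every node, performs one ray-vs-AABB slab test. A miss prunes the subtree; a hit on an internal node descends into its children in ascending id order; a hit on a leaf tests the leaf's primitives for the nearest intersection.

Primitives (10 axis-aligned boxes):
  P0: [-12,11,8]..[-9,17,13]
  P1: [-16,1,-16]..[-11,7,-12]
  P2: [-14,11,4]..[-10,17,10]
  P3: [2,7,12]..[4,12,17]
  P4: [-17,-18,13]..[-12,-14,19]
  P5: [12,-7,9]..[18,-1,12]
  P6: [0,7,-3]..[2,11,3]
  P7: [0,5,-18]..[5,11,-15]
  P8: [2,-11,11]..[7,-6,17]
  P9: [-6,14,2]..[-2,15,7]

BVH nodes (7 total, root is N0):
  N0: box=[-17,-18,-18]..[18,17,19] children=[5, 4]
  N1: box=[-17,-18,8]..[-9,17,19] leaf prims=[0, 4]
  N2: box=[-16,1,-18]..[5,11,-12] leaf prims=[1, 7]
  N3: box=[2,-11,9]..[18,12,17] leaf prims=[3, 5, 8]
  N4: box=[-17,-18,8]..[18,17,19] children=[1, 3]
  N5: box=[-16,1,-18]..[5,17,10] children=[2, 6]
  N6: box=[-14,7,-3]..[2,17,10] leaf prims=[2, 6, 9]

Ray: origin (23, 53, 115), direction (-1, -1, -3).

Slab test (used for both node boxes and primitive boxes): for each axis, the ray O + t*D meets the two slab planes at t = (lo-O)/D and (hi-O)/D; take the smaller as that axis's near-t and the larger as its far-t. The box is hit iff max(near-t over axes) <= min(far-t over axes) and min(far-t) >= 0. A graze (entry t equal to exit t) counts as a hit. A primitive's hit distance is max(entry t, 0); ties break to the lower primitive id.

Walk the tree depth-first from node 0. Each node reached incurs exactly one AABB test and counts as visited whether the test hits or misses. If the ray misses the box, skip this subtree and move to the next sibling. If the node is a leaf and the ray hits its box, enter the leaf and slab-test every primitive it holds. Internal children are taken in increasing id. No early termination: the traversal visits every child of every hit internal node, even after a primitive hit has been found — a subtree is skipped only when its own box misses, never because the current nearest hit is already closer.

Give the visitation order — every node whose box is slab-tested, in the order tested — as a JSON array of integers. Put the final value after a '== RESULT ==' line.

Walk:
N0 x:[5,40] y:[36,71] z:[32,133/3] -> hit [36,40], descend [4, 5]
  N4 x:[5,40] y:[36,71] z:[32,107/3] -> miss, prune
  N5 x:[18,39] y:[36,52] z:[35,133/3] -> hit [36,39], descend [2, 6]
    N2 x:[18,39] y:[42,52] z:[127/3,133/3] -> miss, prune
    N6 x:[21,37] y:[36,46] z:[35,118/3] -> hit [36,37] leaf, test {P2@t=36, P6(miss), P9(miss)}

Visited [0, 4, 5, 2, 6]. Tests: 5 box, 1 leaf. Nearest: P2.

== RESULT ==
[0, 4, 5, 2, 6]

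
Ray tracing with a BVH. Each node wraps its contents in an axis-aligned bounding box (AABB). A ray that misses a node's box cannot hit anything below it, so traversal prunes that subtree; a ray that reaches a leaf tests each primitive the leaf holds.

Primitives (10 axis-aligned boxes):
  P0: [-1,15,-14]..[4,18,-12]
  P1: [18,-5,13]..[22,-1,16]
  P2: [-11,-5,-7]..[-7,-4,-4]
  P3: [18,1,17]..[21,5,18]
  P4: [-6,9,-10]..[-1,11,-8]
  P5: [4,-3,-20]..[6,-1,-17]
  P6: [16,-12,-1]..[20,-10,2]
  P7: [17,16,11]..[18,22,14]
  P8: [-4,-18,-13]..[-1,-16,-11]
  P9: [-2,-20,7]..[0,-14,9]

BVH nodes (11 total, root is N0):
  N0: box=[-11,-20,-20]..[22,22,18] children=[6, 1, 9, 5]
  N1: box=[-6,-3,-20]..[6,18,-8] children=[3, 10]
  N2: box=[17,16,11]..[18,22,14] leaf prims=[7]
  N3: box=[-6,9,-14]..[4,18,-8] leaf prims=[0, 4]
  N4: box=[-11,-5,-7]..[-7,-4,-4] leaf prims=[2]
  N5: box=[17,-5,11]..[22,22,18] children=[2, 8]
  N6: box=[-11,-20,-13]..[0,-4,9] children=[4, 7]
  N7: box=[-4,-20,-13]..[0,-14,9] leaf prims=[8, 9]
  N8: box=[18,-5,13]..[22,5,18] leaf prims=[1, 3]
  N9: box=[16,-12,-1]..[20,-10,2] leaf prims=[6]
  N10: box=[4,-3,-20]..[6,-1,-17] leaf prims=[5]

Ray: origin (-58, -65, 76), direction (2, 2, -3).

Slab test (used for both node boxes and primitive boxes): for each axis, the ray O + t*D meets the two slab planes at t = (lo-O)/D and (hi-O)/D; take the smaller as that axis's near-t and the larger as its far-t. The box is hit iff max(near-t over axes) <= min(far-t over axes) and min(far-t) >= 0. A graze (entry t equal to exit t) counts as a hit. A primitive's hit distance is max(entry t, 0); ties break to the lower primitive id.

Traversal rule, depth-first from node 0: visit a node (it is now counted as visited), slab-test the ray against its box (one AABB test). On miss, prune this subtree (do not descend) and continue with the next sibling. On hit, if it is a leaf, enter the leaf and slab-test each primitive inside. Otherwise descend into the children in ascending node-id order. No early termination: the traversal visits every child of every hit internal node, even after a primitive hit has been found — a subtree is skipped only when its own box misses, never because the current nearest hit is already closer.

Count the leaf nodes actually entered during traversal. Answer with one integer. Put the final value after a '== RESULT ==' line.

Traverse from the root:
N0 x:[47/2,40] y:[45/2,87/2] z:[58/3,32] -> hit [47/2,32], descend [1, 5, 6, 9]
  N1 x:[26,32] y:[31,83/2] z:[28,32] -> hit [31,32], descend [3, 10]
    N3 x:[26,31] y:[37,83/2] z:[28,30] -> miss, prune
    N10 x:[31,32] y:[31,32] z:[31,32] -> hit [31,32] leaf, test {P5@t=31}
  N5 x:[75/2,40] y:[30,87/2] z:[58/3,65/3] -> miss, prune
  N6 x:[47/2,29] y:[45/2,61/2] z:[67/3,89/3] -> hit [47/2,29], descend [4, 7]
    N4 x:[47/2,51/2] y:[30,61/2] z:[80/3,83/3] -> miss, prune
    N7 x:[27,29] y:[45/2,51/2] z:[67/3,89/3] -> miss, prune
  N9 x:[37,39] y:[53/2,55/2] z:[74/3,77/3] -> miss, prune

9 AABB tests over nodes [0, 1, 3, 10, 5, 6, 4, 7, 9]; 1 leaf entered; closest P5.

== RESULT ==
1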